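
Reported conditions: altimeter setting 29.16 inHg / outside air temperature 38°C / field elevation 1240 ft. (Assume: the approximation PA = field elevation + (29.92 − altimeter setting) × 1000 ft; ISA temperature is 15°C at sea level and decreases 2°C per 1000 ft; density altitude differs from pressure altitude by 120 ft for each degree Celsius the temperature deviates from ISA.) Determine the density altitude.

Pressure altitude = 1240 + (29.92 − 29.16) × 1000 = 1240 + (+760) = 2000 ft.
ISA temperature at 2000 ft = 15 − 2 × (2000/1000) = 11°C.
ISA deviation = 38 − 11 = +27°C.
Density altitude = 2000 + 120 × (27) = 5240 ft.

5240 ft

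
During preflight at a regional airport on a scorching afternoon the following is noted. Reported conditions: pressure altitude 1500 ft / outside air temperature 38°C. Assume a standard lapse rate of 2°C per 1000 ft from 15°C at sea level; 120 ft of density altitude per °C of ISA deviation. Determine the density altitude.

ISA temperature at 1500 ft = 15 − 2 × (1500/1000) = 12°C.
ISA deviation = 38 − 12 = +26°C.
Density altitude = 1500 + 120 × (26) = 1500 + (+3120) = 4620 ft.

4620 ft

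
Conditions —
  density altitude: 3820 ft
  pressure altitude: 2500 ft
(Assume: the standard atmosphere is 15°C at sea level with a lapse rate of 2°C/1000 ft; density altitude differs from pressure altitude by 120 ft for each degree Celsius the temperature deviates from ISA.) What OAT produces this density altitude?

Density altitude − pressure altitude = 3820 − 2500 = +1320 ft.
At 120 ft/°C that is an ISA deviation of 1320/120 = +11°C.
ISA temperature at 2500 ft = 15 − 2 × (2500/1000) = 10°C.
OAT = ISA + deviation = 10 + (+11) = 21°C.

21°C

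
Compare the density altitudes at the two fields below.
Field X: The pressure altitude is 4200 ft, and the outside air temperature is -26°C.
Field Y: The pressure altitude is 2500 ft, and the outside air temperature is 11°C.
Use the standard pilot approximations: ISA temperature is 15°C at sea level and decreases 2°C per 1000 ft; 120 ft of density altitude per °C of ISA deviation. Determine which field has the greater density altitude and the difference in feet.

Field X: ISA temp = 6.6°C, deviation -32.6°C, DA = 4200 + 120 × (-32.6) = 288 ft.
Field Y: ISA temp = 10°C, deviation +1°C, DA = 2500 + 120 × 1 = 2620 ft.
Field Y is higher by 2620 − 288 = 2332 ft.

Field Y by 2332 ft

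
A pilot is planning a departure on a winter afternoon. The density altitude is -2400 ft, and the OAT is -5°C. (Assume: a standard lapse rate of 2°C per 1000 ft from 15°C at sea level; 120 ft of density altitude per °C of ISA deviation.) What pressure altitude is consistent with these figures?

0 ft

DA = PA + 120 × (OAT − (15 − 2·PA/1000)) = PA + 120·OAT − 1800 + 0.24·PA = 1.24·PA + 120·OAT − 1800.
So 1.24·PA = -2400 − 120 × (-5) + 1800 = 0.
PA = 0 / 1.24 = 0 ft.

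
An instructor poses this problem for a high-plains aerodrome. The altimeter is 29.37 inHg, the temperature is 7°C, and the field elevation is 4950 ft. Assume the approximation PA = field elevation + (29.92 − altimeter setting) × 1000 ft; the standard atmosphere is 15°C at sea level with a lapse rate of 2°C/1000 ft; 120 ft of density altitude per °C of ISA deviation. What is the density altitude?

Pressure altitude = 4950 + (29.92 − 29.37) × 1000 = 4950 + (+550) = 5500 ft.
ISA temperature at 5500 ft = 15 − 2 × (5500/1000) = 4°C.
ISA deviation = 7 − 4 = +3°C.
Density altitude = 5500 + 120 × (3) = 5860 ft.

5860 ft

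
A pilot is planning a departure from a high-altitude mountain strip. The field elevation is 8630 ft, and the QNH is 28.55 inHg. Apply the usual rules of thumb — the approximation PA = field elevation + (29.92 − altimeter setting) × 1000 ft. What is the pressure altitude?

10000 ft

Pressure correction = (29.92 − 28.55) × 1000 = +1370 ft.
Pressure altitude = 8630 + (+1370) = 10000 ft.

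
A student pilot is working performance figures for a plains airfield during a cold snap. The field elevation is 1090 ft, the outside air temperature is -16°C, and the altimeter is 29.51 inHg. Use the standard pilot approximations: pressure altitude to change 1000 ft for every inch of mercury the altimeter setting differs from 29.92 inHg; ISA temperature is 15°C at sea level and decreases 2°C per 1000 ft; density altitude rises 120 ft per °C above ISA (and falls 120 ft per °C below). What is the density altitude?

-1860 ft

Pressure altitude = 1090 + (29.92 − 29.51) × 1000 = 1090 + (+410) = 1500 ft.
ISA temperature at 1500 ft = 15 − 2 × (1500/1000) = 12°C.
ISA deviation = -16 − 12 = -28°C.
Density altitude = 1500 + 120 × (-28) = -1860 ft.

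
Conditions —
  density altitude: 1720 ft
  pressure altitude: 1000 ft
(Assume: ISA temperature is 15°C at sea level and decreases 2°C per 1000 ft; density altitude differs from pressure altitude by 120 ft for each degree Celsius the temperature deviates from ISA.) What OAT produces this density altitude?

Density altitude − pressure altitude = 1720 − 1000 = +720 ft.
At 120 ft/°C that is an ISA deviation of 720/120 = +6°C.
ISA temperature at 1000 ft = 15 − 2 × (1000/1000) = 13°C.
OAT = ISA + deviation = 13 + (+6) = 19°C.

19°C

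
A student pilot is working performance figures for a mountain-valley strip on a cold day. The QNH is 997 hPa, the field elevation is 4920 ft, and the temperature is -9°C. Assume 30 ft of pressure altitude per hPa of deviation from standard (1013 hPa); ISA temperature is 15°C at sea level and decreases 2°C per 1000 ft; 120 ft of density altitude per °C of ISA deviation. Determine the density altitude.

3816 ft

Pressure altitude = 4920 + (1013 − 997) × 30 = 4920 + (+480) = 5400 ft.
ISA temperature at 5400 ft = 15 − 2 × (5400/1000) = 4.2°C.
ISA deviation = -9 − 4.2 = -13.2°C.
Density altitude = 5400 + 120 × (-13.2) = 3816 ft.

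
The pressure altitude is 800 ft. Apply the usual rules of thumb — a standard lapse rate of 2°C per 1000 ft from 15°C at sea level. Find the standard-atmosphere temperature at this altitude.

13.4°C

ISA temperature = 15 − 2 × (800/1000) = 15 − 1.6 = 13.4°C.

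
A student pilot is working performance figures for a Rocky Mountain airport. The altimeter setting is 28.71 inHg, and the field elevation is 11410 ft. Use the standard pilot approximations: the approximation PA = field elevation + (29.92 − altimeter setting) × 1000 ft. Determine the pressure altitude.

12620 ft

Pressure correction = (29.92 − 28.71) × 1000 = +1210 ft.
Pressure altitude = 11410 + (+1210) = 12620 ft.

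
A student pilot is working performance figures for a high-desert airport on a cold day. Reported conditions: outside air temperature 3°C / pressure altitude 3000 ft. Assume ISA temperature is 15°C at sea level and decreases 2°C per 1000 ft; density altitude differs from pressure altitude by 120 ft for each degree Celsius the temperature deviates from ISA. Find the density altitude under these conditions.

ISA temperature at 3000 ft = 15 − 2 × (3000/1000) = 9°C.
ISA deviation = 3 − 9 = -6°C.
Density altitude = 3000 + 120 × (-6) = 3000 + (-720) = 2280 ft.

2280 ft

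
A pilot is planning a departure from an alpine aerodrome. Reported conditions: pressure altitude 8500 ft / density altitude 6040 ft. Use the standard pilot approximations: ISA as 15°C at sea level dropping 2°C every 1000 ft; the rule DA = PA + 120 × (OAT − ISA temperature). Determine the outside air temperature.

-22.5°C

Density altitude − pressure altitude = 6040 − 8500 = -2460 ft.
At 120 ft/°C that is an ISA deviation of -2460/120 = -20.5°C.
ISA temperature at 8500 ft = 15 − 2 × (8500/1000) = -2°C.
OAT = ISA + deviation = -2 + (-20.5) = -22.5°C.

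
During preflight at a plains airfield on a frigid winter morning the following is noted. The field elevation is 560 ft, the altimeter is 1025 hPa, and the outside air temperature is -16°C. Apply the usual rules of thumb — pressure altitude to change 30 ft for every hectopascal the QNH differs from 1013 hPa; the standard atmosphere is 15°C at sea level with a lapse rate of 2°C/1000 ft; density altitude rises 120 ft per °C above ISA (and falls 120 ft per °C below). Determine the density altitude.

Pressure altitude = 560 + (1013 − 1025) × 30 = 560 + (-360) = 200 ft.
ISA temperature at 200 ft = 15 − 2 × (200/1000) = 14.6°C.
ISA deviation = -16 − 14.6 = -30.6°C.
Density altitude = 200 + 120 × (-30.6) = -3472 ft.

-3472 ft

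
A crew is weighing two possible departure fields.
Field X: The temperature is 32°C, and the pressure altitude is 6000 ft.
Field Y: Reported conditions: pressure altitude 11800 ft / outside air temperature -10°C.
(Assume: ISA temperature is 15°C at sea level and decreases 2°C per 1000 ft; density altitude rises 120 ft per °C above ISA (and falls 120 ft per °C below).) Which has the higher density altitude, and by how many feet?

Field X: ISA temp = 3°C, deviation +29°C, DA = 6000 + 120 × 29 = 9480 ft.
Field Y: ISA temp = -8.6°C, deviation -1.4°C, DA = 11800 + 120 × (-1.4) = 11632 ft.
Field Y is higher by 11632 − 9480 = 2152 ft.

Field Y by 2152 ft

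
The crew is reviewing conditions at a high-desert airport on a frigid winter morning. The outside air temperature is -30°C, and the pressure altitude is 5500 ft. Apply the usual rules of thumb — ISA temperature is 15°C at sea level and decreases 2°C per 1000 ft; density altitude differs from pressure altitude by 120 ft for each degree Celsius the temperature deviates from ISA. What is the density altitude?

ISA temperature at 5500 ft = 15 − 2 × (5500/1000) = 4°C.
ISA deviation = -30 − 4 = -34°C.
Density altitude = 5500 + 120 × (-34) = 5500 + (-4080) = 1420 ft.

1420 ft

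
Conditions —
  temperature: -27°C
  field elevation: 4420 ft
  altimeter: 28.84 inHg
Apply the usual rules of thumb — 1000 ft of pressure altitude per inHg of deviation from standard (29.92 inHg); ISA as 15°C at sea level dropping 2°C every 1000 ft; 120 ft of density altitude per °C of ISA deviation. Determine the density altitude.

Pressure altitude = 4420 + (29.92 − 28.84) × 1000 = 4420 + (+1080) = 5500 ft.
ISA temperature at 5500 ft = 15 − 2 × (5500/1000) = 4°C.
ISA deviation = -27 − 4 = -31°C.
Density altitude = 5500 + 120 × (-31) = 1780 ft.

1780 ft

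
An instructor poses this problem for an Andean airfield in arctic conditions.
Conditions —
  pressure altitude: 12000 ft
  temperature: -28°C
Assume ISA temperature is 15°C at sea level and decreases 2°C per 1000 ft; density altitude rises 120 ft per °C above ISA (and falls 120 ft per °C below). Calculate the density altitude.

ISA temperature at 12000 ft = 15 − 2 × (12000/1000) = -9°C.
ISA deviation = -28 − (-9) = -19°C.
Density altitude = 12000 + 120 × (-19) = 12000 + (-2280) = 9720 ft.

9720 ft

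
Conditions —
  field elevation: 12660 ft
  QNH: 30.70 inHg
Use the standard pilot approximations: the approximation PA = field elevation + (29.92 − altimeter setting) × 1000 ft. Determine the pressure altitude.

Pressure correction = (29.92 − 30.70) × 1000 = -780 ft.
Pressure altitude = 12660 + (-780) = 11880 ft.

11880 ft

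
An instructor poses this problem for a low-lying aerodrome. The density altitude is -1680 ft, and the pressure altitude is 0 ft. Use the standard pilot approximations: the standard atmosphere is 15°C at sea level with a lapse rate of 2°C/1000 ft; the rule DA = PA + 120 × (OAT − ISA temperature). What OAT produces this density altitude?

Density altitude − pressure altitude = -1680 − 0 = -1680 ft.
At 120 ft/°C that is an ISA deviation of -1680/120 = -14°C.
ISA temperature at 0 ft = 15 − 2 × (0/1000) = 15°C.
OAT = ISA + deviation = 15 + (-14) = 1°C.

1°C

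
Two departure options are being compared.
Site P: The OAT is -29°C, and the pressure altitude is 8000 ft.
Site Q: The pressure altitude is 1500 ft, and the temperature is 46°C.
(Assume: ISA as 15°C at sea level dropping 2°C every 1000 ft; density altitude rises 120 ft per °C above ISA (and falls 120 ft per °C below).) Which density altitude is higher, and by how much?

Site P: ISA temp = -1°C, deviation -28°C, DA = 8000 + 120 × (-28) = 4640 ft.
Site Q: ISA temp = 12°C, deviation +34°C, DA = 1500 + 120 × 34 = 5580 ft.
Site Q is higher by 5580 − 4640 = 940 ft.

Site Q by 940 ft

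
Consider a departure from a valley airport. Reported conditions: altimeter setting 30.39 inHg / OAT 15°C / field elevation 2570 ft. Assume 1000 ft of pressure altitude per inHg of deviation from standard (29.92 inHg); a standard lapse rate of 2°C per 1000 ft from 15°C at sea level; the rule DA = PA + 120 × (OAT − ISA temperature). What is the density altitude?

Pressure altitude = 2570 + (29.92 − 30.39) × 1000 = 2570 + (-470) = 2100 ft.
ISA temperature at 2100 ft = 15 − 2 × (2100/1000) = 10.8°C.
ISA deviation = 15 − 10.8 = +4.2°C.
Density altitude = 2100 + 120 × (4.2) = 2604 ft.

2604 ft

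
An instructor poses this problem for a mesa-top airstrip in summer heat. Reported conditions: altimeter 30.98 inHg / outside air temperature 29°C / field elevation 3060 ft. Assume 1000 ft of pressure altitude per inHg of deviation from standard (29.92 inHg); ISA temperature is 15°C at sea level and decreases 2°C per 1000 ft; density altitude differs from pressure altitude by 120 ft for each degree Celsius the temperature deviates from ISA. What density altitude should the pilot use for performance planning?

Pressure altitude = 3060 + (29.92 − 30.98) × 1000 = 3060 + (-1060) = 2000 ft.
ISA temperature at 2000 ft = 15 − 2 × (2000/1000) = 11°C.
ISA deviation = 29 − 11 = +18°C.
Density altitude = 2000 + 120 × (18) = 4160 ft.

4160 ft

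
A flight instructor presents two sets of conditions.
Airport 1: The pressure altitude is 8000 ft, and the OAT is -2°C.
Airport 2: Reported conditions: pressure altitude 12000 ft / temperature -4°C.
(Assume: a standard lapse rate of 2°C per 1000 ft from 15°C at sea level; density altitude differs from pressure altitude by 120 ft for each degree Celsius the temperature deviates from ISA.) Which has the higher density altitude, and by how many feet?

Airport 1: ISA temp = -1°C, deviation -1°C, DA = 8000 + 120 × (-1) = 7880 ft.
Airport 2: ISA temp = -9°C, deviation +5°C, DA = 12000 + 120 × 5 = 12600 ft.
Airport 2 is higher by 12600 − 7880 = 4720 ft.

Airport 2 by 4720 ft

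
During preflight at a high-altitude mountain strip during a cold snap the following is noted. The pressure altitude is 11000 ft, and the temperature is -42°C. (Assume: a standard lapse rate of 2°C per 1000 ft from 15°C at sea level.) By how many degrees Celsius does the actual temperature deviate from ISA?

ISA-35°C

ISA temperature at 11000 ft = 15 − 2 × (11000/1000) = -7°C.
Deviation = OAT − ISA = -42 − (-7) = -35°C.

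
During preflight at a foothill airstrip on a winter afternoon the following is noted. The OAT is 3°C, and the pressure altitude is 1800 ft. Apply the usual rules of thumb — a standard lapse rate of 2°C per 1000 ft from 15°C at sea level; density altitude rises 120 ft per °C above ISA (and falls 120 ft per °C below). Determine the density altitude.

ISA temperature at 1800 ft = 15 − 2 × (1800/1000) = 11.4°C.
ISA deviation = 3 − 11.4 = -8.4°C.
Density altitude = 1800 + 120 × (-8.4) = 1800 + (-1008) = 792 ft.

792 ft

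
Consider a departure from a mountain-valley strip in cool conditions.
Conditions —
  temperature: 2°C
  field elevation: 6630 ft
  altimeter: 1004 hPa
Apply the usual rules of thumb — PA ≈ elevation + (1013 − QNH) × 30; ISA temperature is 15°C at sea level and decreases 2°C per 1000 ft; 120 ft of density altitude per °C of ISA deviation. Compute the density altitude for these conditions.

6996 ft

Pressure altitude = 6630 + (1013 − 1004) × 30 = 6630 + (+270) = 6900 ft.
ISA temperature at 6900 ft = 15 − 2 × (6900/1000) = 1.2°C.
ISA deviation = 2 − 1.2 = +0.8°C.
Density altitude = 6900 + 120 × (0.8) = 6996 ft.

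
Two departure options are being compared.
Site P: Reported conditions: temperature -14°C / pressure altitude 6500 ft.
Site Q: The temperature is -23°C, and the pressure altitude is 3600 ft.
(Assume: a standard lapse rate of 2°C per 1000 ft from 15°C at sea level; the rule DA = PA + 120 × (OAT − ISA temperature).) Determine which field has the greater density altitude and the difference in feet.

Site P: ISA temp = 2°C, deviation -16°C, DA = 6500 + 120 × (-16) = 4580 ft.
Site Q: ISA temp = 7.8°C, deviation -30.8°C, DA = 3600 + 120 × (-30.8) = -96 ft.
Site P is higher by 4580 − (-96) = 4676 ft.

Site P by 4676 ft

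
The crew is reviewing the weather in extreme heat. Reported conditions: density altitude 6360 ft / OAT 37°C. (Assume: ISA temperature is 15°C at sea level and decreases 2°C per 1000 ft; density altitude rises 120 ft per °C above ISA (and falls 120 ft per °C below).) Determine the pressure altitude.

DA = PA + 120 × (OAT − (15 − 2·PA/1000)) = PA + 120·OAT − 1800 + 0.24·PA = 1.24·PA + 120·OAT − 1800.
So 1.24·PA = 6360 − 120 × 37 + 1800 = 3720.
PA = 3720 / 1.24 = 3000 ft.

3000 ft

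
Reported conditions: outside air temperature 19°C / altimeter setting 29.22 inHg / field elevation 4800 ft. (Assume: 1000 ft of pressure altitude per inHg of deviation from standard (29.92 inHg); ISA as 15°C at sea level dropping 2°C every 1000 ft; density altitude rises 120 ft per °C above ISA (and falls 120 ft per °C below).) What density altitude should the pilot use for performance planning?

Pressure altitude = 4800 + (29.92 − 29.22) × 1000 = 4800 + (+700) = 5500 ft.
ISA temperature at 5500 ft = 15 − 2 × (5500/1000) = 4°C.
ISA deviation = 19 − 4 = +15°C.
Density altitude = 5500 + 120 × (15) = 7300 ft.

7300 ft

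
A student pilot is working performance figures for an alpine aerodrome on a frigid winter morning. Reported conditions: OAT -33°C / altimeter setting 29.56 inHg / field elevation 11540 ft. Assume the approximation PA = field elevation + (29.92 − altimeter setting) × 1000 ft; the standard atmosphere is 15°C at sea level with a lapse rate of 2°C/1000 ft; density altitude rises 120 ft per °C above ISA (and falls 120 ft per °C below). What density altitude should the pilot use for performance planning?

Pressure altitude = 11540 + (29.92 − 29.56) × 1000 = 11540 + (+360) = 11900 ft.
ISA temperature at 11900 ft = 15 − 2 × (11900/1000) = -8.8°C.
ISA deviation = -33 − (-8.8) = -24.2°C.
Density altitude = 11900 + 120 × (-24.2) = 8996 ft.

8996 ft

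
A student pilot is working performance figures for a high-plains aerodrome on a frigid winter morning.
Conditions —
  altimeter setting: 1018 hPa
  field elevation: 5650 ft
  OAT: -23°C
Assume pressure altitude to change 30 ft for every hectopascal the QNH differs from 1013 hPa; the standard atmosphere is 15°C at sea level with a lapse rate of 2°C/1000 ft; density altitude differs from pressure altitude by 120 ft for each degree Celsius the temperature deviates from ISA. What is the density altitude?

Pressure altitude = 5650 + (1013 − 1018) × 30 = 5650 + (-150) = 5500 ft.
ISA temperature at 5500 ft = 15 − 2 × (5500/1000) = 4°C.
ISA deviation = -23 − 4 = -27°C.
Density altitude = 5500 + 120 × (-27) = 2260 ft.

2260 ft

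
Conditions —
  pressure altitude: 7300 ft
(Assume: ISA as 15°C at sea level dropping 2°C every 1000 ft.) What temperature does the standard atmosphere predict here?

0.4°C

ISA temperature = 15 − 2 × (7300/1000) = 15 − 14.6 = 0.4°C.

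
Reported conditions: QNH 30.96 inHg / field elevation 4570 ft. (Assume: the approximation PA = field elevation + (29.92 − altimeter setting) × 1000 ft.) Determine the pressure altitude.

Pressure correction = (29.92 − 30.96) × 1000 = -1040 ft.
Pressure altitude = 4570 + (-1040) = 3530 ft.

3530 ft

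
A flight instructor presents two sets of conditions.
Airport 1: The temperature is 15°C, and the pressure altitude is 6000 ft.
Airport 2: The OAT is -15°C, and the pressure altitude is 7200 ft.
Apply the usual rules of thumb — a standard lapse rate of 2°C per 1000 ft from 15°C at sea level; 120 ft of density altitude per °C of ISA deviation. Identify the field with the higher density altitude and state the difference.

Airport 1: ISA temp = 3°C, deviation +12°C, DA = 6000 + 120 × 12 = 7440 ft.
Airport 2: ISA temp = 0.6°C, deviation -15.6°C, DA = 7200 + 120 × (-15.6) = 5328 ft.
Airport 1 is higher by 7440 − 5328 = 2112 ft.

Airport 1 by 2112 ft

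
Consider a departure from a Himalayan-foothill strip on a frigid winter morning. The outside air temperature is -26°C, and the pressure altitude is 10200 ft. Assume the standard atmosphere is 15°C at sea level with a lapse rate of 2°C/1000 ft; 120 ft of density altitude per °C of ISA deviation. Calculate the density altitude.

ISA temperature at 10200 ft = 15 − 2 × (10200/1000) = -5.4°C.
ISA deviation = -26 − (-5.4) = -20.6°C.
Density altitude = 10200 + 120 × (-20.6) = 10200 + (-2472) = 7728 ft.

7728 ft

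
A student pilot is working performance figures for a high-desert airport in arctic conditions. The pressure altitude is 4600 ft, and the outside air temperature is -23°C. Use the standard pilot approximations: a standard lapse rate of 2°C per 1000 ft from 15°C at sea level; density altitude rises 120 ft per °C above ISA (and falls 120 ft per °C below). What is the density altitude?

ISA temperature at 4600 ft = 15 − 2 × (4600/1000) = 5.8°C.
ISA deviation = -23 − 5.8 = -28.8°C.
Density altitude = 4600 + 120 × (-28.8) = 4600 + (-3456) = 1144 ft.

1144 ft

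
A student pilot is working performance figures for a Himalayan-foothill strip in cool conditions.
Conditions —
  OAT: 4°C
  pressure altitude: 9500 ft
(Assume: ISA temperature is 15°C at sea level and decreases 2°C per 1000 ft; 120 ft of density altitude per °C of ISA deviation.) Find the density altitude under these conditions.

ISA temperature at 9500 ft = 15 − 2 × (9500/1000) = -4°C.
ISA deviation = 4 − (-4) = +8°C.
Density altitude = 9500 + 120 × (8) = 9500 + (+960) = 10460 ft.

10460 ft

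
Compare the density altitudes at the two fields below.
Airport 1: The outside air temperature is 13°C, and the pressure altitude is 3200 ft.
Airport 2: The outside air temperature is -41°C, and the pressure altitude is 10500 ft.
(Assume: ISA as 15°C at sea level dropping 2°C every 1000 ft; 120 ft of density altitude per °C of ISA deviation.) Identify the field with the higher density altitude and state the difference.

Airport 2 by 2572 ft

Airport 1: ISA temp = 8.6°C, deviation +4.4°C, DA = 3200 + 120 × 4.4 = 3728 ft.
Airport 2: ISA temp = -6°C, deviation -35°C, DA = 10500 + 120 × (-35) = 6300 ft.
Airport 2 is higher by 6300 − 3728 = 2572 ft.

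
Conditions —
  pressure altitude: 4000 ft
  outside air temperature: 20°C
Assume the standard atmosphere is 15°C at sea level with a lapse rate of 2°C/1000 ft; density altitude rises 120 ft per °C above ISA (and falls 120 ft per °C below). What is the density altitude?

5560 ft

ISA temperature at 4000 ft = 15 − 2 × (4000/1000) = 7°C.
ISA deviation = 20 − 7 = +13°C.
Density altitude = 4000 + 120 × (13) = 4000 + (+1560) = 5560 ft.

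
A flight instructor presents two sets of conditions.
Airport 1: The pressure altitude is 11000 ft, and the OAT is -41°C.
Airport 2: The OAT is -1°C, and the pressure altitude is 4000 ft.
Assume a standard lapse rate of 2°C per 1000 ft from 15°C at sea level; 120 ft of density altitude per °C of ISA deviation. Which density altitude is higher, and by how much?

Airport 1 by 3880 ft

Airport 1: ISA temp = -7°C, deviation -34°C, DA = 11000 + 120 × (-34) = 6920 ft.
Airport 2: ISA temp = 7°C, deviation -8°C, DA = 4000 + 120 × (-8) = 3040 ft.
Airport 1 is higher by 6920 − 3040 = 3880 ft.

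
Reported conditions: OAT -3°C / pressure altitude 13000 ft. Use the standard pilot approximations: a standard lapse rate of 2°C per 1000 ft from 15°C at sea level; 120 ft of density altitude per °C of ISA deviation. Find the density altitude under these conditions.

13960 ft

ISA temperature at 13000 ft = 15 − 2 × (13000/1000) = -11°C.
ISA deviation = -3 − (-11) = +8°C.
Density altitude = 13000 + 120 × (8) = 13000 + (+960) = 13960 ft.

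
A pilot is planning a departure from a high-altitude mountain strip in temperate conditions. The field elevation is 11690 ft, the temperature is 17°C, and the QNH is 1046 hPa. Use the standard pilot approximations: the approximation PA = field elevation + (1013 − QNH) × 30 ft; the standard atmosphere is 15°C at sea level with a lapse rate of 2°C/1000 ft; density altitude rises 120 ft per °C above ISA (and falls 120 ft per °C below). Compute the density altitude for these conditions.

Pressure altitude = 11690 + (1013 − 1046) × 30 = 11690 + (-990) = 10700 ft.
ISA temperature at 10700 ft = 15 − 2 × (10700/1000) = -6.4°C.
ISA deviation = 17 − (-6.4) = +23.4°C.
Density altitude = 10700 + 120 × (23.4) = 13508 ft.

13508 ft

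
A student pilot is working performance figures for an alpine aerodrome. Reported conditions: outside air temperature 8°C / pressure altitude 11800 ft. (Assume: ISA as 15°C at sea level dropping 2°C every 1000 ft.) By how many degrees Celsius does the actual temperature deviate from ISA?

ISA temperature at 11800 ft = 15 − 2 × (11800/1000) = -8.6°C.
Deviation = OAT − ISA = 8 − (-8.6) = +16.6°C.

ISA+16.6°C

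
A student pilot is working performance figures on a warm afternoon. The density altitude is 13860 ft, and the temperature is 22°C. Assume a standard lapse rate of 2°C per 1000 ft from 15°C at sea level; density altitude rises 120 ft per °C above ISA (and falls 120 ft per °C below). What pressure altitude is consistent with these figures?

10500 ft

DA = PA + 120 × (OAT − (15 − 2·PA/1000)) = PA + 120·OAT − 1800 + 0.24·PA = 1.24·PA + 120·OAT − 1800.
So 1.24·PA = 13860 − 120 × 22 + 1800 = 13020.
PA = 13020 / 1.24 = 10500 ft.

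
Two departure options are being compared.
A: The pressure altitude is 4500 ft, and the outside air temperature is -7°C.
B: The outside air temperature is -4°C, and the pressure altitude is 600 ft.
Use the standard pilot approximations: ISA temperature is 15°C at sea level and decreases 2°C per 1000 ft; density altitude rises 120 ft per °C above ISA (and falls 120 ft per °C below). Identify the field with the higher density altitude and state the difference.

A by 4476 ft

A: ISA temp = 6°C, deviation -13°C, DA = 4500 + 120 × (-13) = 2940 ft.
B: ISA temp = 13.8°C, deviation -17.8°C, DA = 600 + 120 × (-17.8) = -1536 ft.
A is higher by 2940 − (-1536) = 4476 ft.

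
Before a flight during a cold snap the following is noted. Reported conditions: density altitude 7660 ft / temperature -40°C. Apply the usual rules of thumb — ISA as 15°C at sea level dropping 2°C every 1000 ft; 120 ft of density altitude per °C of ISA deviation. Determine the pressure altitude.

11500 ft

DA = PA + 120 × (OAT − (15 − 2·PA/1000)) = PA + 120·OAT − 1800 + 0.24·PA = 1.24·PA + 120·OAT − 1800.
So 1.24·PA = 7660 − 120 × (-40) + 1800 = 14260.
PA = 14260 / 1.24 = 11500 ft.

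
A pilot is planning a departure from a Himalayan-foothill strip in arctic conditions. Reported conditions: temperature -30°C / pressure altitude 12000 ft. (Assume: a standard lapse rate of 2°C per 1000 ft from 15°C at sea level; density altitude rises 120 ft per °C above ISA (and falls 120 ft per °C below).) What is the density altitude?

9480 ft

ISA temperature at 12000 ft = 15 − 2 × (12000/1000) = -9°C.
ISA deviation = -30 − (-9) = -21°C.
Density altitude = 12000 + 120 × (-21) = 12000 + (-2520) = 9480 ft.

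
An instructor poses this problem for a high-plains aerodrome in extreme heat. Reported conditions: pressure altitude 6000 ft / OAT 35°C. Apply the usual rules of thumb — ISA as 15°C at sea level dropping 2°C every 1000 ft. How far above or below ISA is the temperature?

ISA+32°C

ISA temperature at 6000 ft = 15 − 2 × (6000/1000) = 3°C.
Deviation = OAT − ISA = 35 − 3 = +32°C.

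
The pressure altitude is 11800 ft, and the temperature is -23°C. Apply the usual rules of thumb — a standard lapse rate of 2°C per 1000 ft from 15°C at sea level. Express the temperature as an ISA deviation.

ISA-14.4°C

ISA temperature at 11800 ft = 15 − 2 × (11800/1000) = -8.6°C.
Deviation = OAT − ISA = -23 − (-8.6) = -14.4°C.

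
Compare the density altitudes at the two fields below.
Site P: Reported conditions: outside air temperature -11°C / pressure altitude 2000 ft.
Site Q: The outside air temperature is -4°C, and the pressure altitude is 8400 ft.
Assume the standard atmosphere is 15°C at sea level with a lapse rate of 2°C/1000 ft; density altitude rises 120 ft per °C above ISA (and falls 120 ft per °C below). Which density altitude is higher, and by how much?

Site Q by 8776 ft

Site P: ISA temp = 11°C, deviation -22°C, DA = 2000 + 120 × (-22) = -640 ft.
Site Q: ISA temp = -1.8°C, deviation -2.2°C, DA = 8400 + 120 × (-2.2) = 8136 ft.
Site Q is higher by 8136 − (-640) = 8776 ft.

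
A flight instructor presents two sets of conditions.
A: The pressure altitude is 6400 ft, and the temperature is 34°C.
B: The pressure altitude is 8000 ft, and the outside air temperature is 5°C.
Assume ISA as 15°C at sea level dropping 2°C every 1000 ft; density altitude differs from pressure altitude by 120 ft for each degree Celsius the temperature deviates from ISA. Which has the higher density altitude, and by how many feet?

A by 1496 ft

A: ISA temp = 2.2°C, deviation +31.8°C, DA = 6400 + 120 × 31.8 = 10216 ft.
B: ISA temp = -1°C, deviation +6°C, DA = 8000 + 120 × 6 = 8720 ft.
A is higher by 10216 − 8720 = 1496 ft.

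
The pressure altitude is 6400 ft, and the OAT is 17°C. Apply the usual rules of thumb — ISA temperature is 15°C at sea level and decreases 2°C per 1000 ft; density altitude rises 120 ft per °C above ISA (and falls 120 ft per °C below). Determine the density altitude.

8176 ft

ISA temperature at 6400 ft = 15 − 2 × (6400/1000) = 2.2°C.
ISA deviation = 17 − 2.2 = +14.8°C.
Density altitude = 6400 + 120 × (14.8) = 6400 + (+1776) = 8176 ft.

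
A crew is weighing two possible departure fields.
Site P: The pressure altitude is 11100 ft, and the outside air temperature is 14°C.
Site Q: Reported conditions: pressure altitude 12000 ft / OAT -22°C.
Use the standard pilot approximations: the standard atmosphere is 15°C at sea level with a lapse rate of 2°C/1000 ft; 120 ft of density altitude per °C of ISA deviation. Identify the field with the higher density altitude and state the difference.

Site P by 3204 ft

Site P: ISA temp = -7.2°C, deviation +21.2°C, DA = 11100 + 120 × 21.2 = 13644 ft.
Site Q: ISA temp = -9°C, deviation -13°C, DA = 12000 + 120 × (-13) = 10440 ft.
Site P is higher by 13644 − 10440 = 3204 ft.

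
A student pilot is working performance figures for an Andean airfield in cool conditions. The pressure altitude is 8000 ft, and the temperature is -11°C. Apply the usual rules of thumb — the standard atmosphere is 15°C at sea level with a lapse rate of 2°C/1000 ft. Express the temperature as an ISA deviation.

ISA-10°C

ISA temperature at 8000 ft = 15 − 2 × (8000/1000) = -1°C.
Deviation = OAT − ISA = -11 − (-1) = -10°C.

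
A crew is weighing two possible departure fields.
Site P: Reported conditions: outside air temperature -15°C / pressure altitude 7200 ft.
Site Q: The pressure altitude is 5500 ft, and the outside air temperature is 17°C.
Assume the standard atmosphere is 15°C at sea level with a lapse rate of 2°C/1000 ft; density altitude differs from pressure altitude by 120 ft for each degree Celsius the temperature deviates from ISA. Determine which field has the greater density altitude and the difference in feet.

Site Q by 1732 ft

Site P: ISA temp = 0.6°C, deviation -15.6°C, DA = 7200 + 120 × (-15.6) = 5328 ft.
Site Q: ISA temp = 4°C, deviation +13°C, DA = 5500 + 120 × 13 = 7060 ft.
Site Q is higher by 7060 − 5328 = 1732 ft.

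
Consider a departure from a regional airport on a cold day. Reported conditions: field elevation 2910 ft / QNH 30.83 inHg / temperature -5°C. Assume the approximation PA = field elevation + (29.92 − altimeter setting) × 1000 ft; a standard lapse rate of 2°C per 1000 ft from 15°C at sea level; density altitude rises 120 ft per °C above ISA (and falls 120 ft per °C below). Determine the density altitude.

Pressure altitude = 2910 + (29.92 − 30.83) × 1000 = 2910 + (-910) = 2000 ft.
ISA temperature at 2000 ft = 15 − 2 × (2000/1000) = 11°C.
ISA deviation = -5 − 11 = -16°C.
Density altitude = 2000 + 120 × (-16) = 80 ft.

80 ft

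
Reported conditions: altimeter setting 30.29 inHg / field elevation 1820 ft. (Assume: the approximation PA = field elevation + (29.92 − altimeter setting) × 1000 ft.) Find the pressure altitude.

1450 ft

Pressure correction = (29.92 − 30.29) × 1000 = -370 ft.
Pressure altitude = 1820 + (-370) = 1450 ft.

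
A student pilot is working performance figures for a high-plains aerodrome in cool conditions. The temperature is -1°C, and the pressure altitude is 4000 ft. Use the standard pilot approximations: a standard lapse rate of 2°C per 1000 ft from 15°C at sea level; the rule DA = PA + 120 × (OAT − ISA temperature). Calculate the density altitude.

3040 ft

ISA temperature at 4000 ft = 15 − 2 × (4000/1000) = 7°C.
ISA deviation = -1 − 7 = -8°C.
Density altitude = 4000 + 120 × (-8) = 4000 + (-960) = 3040 ft.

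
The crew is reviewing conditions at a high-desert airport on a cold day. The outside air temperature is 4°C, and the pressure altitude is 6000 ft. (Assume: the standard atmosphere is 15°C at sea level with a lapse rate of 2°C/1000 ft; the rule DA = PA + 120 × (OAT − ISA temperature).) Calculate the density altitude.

ISA temperature at 6000 ft = 15 − 2 × (6000/1000) = 3°C.
ISA deviation = 4 − 3 = +1°C.
Density altitude = 6000 + 120 × (1) = 6000 + (+120) = 6120 ft.

6120 ft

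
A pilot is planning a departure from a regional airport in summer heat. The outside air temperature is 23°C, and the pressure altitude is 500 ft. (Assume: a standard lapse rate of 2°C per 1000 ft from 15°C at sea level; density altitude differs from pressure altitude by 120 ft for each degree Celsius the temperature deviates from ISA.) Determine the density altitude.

ISA temperature at 500 ft = 15 − 2 × (500/1000) = 14°C.
ISA deviation = 23 − 14 = +9°C.
Density altitude = 500 + 120 × (9) = 500 + (+1080) = 1580 ft.

1580 ft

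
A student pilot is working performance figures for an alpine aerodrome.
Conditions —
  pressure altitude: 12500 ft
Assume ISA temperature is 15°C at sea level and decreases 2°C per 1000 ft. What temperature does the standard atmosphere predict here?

ISA temperature = 15 − 2 × (12500/1000) = 15 − 25 = -10°C.

-10°C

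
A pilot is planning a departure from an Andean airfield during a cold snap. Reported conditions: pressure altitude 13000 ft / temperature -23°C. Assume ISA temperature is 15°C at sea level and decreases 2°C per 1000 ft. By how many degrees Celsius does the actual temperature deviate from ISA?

ISA-12°C

ISA temperature at 13000 ft = 15 − 2 × (13000/1000) = -11°C.
Deviation = OAT − ISA = -23 − (-11) = -12°C.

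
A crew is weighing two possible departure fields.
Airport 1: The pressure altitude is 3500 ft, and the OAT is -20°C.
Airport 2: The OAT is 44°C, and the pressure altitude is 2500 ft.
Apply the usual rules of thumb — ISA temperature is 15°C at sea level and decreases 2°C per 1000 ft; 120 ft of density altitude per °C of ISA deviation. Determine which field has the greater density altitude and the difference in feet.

Airport 1: ISA temp = 8°C, deviation -28°C, DA = 3500 + 120 × (-28) = 140 ft.
Airport 2: ISA temp = 10°C, deviation +34°C, DA = 2500 + 120 × 34 = 6580 ft.
Airport 2 is higher by 6580 − 140 = 6440 ft.

Airport 2 by 6440 ft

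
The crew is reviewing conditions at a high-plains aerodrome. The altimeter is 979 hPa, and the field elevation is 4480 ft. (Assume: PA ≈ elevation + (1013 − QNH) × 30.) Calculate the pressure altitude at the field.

5500 ft

Pressure correction = (1013 − 979) × 30 = +1020 ft.
Pressure altitude = 4480 + (+1020) = 5500 ft.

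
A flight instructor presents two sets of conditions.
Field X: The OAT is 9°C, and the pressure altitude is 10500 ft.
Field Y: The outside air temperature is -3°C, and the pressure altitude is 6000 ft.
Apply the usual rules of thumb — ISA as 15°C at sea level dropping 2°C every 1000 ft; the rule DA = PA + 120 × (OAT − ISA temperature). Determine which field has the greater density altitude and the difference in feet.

Field X by 7020 ft

Field X: ISA temp = -6°C, deviation +15°C, DA = 10500 + 120 × 15 = 12300 ft.
Field Y: ISA temp = 3°C, deviation -6°C, DA = 6000 + 120 × (-6) = 5280 ft.
Field X is higher by 12300 − 5280 = 7020 ft.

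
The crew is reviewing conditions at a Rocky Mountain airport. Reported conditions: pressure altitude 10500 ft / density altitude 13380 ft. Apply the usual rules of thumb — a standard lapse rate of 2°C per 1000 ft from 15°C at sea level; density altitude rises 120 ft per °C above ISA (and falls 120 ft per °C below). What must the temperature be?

Density altitude − pressure altitude = 13380 − 10500 = +2880 ft.
At 120 ft/°C that is an ISA deviation of 2880/120 = +24°C.
ISA temperature at 10500 ft = 15 − 2 × (10500/1000) = -6°C.
OAT = ISA + deviation = -6 + (+24) = 18°C.

18°C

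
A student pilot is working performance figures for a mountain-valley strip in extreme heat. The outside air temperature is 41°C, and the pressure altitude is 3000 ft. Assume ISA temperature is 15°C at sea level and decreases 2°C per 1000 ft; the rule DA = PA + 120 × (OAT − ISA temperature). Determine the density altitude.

ISA temperature at 3000 ft = 15 − 2 × (3000/1000) = 9°C.
ISA deviation = 41 − 9 = +32°C.
Density altitude = 3000 + 120 × (32) = 3000 + (+3840) = 6840 ft.

6840 ft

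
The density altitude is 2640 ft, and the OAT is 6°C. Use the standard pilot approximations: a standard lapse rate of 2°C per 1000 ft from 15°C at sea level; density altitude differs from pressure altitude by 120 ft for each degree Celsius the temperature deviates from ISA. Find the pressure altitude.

3000 ft

DA = PA + 120 × (OAT − (15 − 2·PA/1000)) = PA + 120·OAT − 1800 + 0.24·PA = 1.24·PA + 120·OAT − 1800.
So 1.24·PA = 2640 − 120 × 6 + 1800 = 3720.
PA = 3720 / 1.24 = 3000 ft.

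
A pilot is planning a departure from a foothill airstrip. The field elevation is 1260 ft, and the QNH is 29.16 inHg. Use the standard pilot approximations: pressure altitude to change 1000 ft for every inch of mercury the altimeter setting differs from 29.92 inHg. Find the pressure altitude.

2020 ft

Pressure correction = (29.92 − 29.16) × 1000 = +760 ft.
Pressure altitude = 1260 + (+760) = 2020 ft.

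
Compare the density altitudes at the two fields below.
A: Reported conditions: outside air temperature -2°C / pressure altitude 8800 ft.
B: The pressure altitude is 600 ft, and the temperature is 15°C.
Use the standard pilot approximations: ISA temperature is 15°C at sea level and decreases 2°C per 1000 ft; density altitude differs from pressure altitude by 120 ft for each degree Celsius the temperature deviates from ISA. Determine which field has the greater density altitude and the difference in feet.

A by 8128 ft

A: ISA temp = -2.6°C, deviation +0.6°C, DA = 8800 + 120 × 0.6 = 8872 ft.
B: ISA temp = 13.8°C, deviation +1.2°C, DA = 600 + 120 × 1.2 = 744 ft.
A is higher by 8872 − 744 = 8128 ft.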